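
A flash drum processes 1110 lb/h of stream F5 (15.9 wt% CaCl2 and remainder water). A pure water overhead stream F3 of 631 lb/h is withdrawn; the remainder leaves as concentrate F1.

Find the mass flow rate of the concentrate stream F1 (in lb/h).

Concentrate = 1110 − 631 = 479 lb/h.

479 lb/h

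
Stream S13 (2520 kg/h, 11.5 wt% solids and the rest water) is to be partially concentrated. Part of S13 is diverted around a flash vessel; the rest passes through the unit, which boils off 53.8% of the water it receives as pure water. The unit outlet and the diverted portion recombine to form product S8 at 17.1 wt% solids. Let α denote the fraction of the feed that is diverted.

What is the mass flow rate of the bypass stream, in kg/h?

All 2520×0.115 = 289.8 kg/h of solids reaches S8, so S8 = 289.8/0.171 = 1694.7 kg/h and vapour = 825.26 kg/h.
The evaporator receives (1−α)·2520 of feed at 0.885 water and removes 0.538 of that water:
0.538×0.885×(1−α)×2520 = 825.26
(1−α) = 825.26/1199.8 = 0.6878;  α = 0.3122.
Bypass flow = 0.3122×2520 = 786.73 kg/h.

786.7 kg/h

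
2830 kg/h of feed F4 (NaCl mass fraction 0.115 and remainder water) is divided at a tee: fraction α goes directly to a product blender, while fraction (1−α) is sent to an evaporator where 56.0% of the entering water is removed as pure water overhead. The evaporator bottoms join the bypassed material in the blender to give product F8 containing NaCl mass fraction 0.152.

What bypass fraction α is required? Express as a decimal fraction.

0.509

All 2830×0.115 = 325.45 kg/h of NaCl reaches F8, so F8 = 325.45/0.152 = 2141.1 kg/h and vapour = 688.88 kg/h.
The evaporator receives (1−α)·2830 of feed at 0.885 water and removes 0.560 of that water:
0.560×0.885×(1−α)×2830 = 688.88
(1−α) = 688.88/1402.5 = 0.4912;  α = 0.5088.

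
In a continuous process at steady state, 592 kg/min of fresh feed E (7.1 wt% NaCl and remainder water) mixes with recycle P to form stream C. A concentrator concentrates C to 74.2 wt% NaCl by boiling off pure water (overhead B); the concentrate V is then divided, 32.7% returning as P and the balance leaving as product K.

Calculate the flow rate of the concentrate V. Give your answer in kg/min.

84.17 kg/min

Overall NaCl balance (none leaves overhead): NaCl in fresh feed = NaCl in product, i.e. 592×0.071 = (1−0.327)·V·0.742.
V = 42.032/(0.742×0.673) = 84.171 kg/min.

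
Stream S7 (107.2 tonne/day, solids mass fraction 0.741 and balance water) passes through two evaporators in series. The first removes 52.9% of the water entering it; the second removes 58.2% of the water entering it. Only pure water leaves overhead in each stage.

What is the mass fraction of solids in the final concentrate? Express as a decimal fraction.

water in feed = 107.2×0.259 = 27.765 tonne/day.
After stage 1: water left = (1−0.529)×27.765 = 13.077; stream total = 92.512 tonne/day.
After stage 2: water left = (1−0.582)×13.077 = 5.4663; final concentrate = 84.901 tonne/day.
solids fraction = 79.435/84.901 = 0.936.

0.936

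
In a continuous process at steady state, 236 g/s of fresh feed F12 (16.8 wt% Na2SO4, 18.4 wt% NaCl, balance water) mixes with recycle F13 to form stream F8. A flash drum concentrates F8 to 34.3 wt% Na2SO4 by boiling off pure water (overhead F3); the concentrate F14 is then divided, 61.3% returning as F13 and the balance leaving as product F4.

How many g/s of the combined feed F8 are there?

Overall Na2SO4 balance (none leaves overhead): Na2SO4 in fresh feed = Na2SO4 in product, i.e. 236×0.168 = (1−0.613)·F14·0.343.
F14 = 39.648/(0.343×0.387) = 298.69 g/s.
Recycle F13 = 0.613×298.69 = 183.1 g/s.
Combined feed F8 = 236 + 183.1 = 419.1 g/s.

419.1 g/s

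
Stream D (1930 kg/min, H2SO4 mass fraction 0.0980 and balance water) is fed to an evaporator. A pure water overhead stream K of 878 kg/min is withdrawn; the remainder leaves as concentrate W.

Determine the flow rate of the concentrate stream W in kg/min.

Concentrate = 1930 − 878 = 1052 kg/min.

1052 kg/min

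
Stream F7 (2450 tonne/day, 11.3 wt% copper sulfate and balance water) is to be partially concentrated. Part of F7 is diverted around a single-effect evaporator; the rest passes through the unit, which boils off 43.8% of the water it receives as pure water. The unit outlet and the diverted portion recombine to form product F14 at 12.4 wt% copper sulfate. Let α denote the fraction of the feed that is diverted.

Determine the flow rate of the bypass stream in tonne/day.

All 2450×0.113 = 276.85 tonne/day of copper sulfate reaches F14, so F14 = 276.85/0.124 = 2232.7 tonne/day and vapour = 217.34 tonne/day.
The evaporator receives (1−α)·2450 of feed at 0.887 water and removes 0.438 of that water:
0.438×0.887×(1−α)×2450 = 217.34
(1−α) = 217.34/951.84 = 0.2283;  α = 0.7717.
Bypass flow = 0.7717×2450 = 1890.6 tonne/day.

1891 tonne/day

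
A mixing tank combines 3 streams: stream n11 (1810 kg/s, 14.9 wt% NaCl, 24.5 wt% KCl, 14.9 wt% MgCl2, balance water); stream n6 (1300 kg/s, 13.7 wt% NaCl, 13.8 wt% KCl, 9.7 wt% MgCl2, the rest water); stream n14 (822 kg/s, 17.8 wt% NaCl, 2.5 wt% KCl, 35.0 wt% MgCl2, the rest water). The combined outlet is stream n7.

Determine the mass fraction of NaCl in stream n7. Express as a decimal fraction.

Total flow out = 1810 + 1300 + 822 = 3932 kg/s.
NaCl in = 1810×0.149 + 1300×0.137 + 822×0.178 = 594.11 kg/s.
NaCl mass fraction in n7 = 594.11/3932 = 0.1511.

0.1511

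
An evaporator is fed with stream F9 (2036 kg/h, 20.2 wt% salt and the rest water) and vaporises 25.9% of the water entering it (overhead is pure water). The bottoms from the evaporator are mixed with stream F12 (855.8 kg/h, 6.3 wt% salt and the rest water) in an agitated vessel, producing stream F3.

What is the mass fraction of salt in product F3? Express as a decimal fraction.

0.188

Vapour removed = 0.259×0.798×2036 = 420.8 kg/h; concentrate = 1615.2 kg/h.
salt reaching the mixer = 411.27 (from concentrate) + 855.8×0.063 = 465.19 kg/h.
Product flow = 1615.2 + 855.8 = 2471 kg/h; salt fraction = 0.188.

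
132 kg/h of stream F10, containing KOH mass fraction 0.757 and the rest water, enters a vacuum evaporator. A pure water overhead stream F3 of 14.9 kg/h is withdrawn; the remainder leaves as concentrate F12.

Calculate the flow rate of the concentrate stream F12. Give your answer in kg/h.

117.1 kg/h

Concentrate = 132 − 14.9 = 117.1 kg/h.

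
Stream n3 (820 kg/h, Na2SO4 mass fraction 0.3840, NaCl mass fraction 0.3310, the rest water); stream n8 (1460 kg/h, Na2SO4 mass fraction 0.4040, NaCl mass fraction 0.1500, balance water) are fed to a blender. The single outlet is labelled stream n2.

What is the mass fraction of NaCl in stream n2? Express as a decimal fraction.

Total flow out = 820 + 1460 = 2280 kg/h.
NaCl in = 820×0.331 + 1460×0.150 = 490.42 kg/h.
NaCl mass fraction in n2 = 490.42/2280 = 0.2151.

0.2151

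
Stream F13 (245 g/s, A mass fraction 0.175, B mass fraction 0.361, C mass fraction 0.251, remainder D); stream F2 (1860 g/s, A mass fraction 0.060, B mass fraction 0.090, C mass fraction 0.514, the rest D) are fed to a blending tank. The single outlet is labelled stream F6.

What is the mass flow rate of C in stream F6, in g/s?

C out = C in = 245×0.251 + 1860×0.514 = 1017.5 g/s.

1018 g/s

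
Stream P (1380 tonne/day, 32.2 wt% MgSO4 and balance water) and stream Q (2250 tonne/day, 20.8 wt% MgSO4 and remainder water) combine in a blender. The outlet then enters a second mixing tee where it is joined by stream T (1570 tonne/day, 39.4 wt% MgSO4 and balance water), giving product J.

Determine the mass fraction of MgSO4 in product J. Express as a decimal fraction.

Overall, product flow = 5200 tonne/day.
MgSO4 in = 1380×0.322 + 2250×0.208 + 1570×0.394 = 1530.9 tonne/day.
MgSO4 fraction in J = 0.2944.

0.2944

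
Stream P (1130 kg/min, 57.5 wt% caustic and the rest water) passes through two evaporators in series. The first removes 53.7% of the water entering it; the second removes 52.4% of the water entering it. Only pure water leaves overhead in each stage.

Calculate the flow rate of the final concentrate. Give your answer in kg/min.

755.6 kg/min

water in feed = 1130×0.425 = 480.25 kg/min.
After stage 1: water left = (1−0.537)×480.25 = 222.36; stream total = 872.11 kg/min.
After stage 2: water left = (1−0.524)×222.36 = 105.84; final concentrate = 755.59 kg/min.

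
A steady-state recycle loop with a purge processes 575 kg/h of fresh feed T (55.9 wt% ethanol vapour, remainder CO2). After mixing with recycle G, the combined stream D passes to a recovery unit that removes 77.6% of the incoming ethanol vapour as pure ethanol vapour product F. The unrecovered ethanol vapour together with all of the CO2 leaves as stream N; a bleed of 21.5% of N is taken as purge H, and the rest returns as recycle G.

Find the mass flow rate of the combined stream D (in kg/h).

CO2 enters only via T and leaves only via the purge: 575×0.441 = 0.215×(CO2 in N), and the recovery unit passes all CO2, so CO2 in D = CO2 in N = 1179.4 kg/h.
ethanol vapour in D: m_A = 575×0.559 + (1−0.215)·(1−0.776)·m_A, so m_A = 321.43/0.8242 = 390 kg/h.
D = 390 + 1179.4 = 1569.4 kg/h.

1569 kg/h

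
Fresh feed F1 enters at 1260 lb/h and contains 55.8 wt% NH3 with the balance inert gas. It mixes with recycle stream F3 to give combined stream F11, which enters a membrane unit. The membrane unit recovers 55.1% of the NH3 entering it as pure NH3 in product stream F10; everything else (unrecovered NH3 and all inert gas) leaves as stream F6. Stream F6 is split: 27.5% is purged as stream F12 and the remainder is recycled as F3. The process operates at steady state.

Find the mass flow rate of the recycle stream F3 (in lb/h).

inert gas enters only via F1 and leaves only via the purge: 1260×0.442 = 0.275×(inert gas in F6), and the membrane unit passes all inert gas, so inert gas in F11 = inert gas in F6 = 2025.2 lb/h.
NH3 in F11: m_A = 1260×0.558 + (1−0.275)·(1−0.551)·m_A, so m_A = 703.08/0.6745 = 1042.4 lb/h.
F6 = (1−0.551)×1042.4 + 2025.2 = 2493.2 lb/h.
Recycle F3 = (1−0.275)×2493.2 = 1807.6 lb/h.

1808 lb/h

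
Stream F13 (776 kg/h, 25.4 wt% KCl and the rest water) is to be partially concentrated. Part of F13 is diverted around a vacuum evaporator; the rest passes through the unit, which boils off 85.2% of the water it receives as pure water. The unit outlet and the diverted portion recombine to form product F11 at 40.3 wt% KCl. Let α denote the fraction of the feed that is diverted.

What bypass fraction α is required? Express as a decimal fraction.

0.418

All 776×0.254 = 197.1 kg/h of KCl reaches F11, so F11 = 197.1/0.403 = 489.09 kg/h and vapour = 286.91 kg/h.
The evaporator receives (1−α)·776 of feed at 0.746 water and removes 0.852 of that water:
0.852×0.746×(1−α)×776 = 286.91
(1−α) = 286.91/493.22 = 0.5817;  α = 0.4183.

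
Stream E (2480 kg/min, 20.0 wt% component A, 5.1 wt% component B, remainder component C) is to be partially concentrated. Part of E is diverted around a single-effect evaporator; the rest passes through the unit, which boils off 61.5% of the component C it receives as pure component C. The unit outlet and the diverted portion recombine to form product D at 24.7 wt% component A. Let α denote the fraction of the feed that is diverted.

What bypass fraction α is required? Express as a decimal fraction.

0.587

All 2480×0.200 = 496 kg/min of component A reaches D, so D = 496/0.247 = 2008.1 kg/min and vapour = 471.9 kg/min.
The evaporator receives (1−α)·2480 of feed at 0.749 component C and removes 0.615 of that component C:
0.615×0.749×(1−α)×2480 = 471.9
(1−α) = 471.9/1142.4 = 0.4131;  α = 0.5869.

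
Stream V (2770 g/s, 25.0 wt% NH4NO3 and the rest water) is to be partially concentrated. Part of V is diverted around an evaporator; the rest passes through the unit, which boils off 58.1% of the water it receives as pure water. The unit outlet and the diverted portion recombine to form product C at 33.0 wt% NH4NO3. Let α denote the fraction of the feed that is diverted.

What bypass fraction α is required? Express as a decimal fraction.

0.444

All 2770×0.250 = 692.5 g/s of NH4NO3 reaches C, so C = 692.5/0.330 = 2098.5 g/s and vapour = 671.52 g/s.
The evaporator receives (1−α)·2770 of feed at 0.750 water and removes 0.581 of that water:
0.581×0.750×(1−α)×2770 = 671.52
(1−α) = 671.52/1207 = 0.5563;  α = 0.4437.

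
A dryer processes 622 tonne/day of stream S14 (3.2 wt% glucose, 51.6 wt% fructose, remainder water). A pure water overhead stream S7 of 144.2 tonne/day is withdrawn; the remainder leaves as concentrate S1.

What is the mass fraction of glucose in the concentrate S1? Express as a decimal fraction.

glucose is not removed: 622×0.032 = 19.904 tonne/day of glucose enters S1.
Concentrate = 622 − 144.2 = 477.8 tonne/day.
Mass fraction = 19.904/477.8 = 0.042.

0.042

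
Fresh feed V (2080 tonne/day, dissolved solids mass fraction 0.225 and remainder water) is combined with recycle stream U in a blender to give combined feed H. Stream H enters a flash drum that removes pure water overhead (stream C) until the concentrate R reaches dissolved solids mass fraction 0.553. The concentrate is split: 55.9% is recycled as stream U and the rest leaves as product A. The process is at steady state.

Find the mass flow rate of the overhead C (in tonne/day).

Overall dissolved solids balance (none leaves overhead): dissolved solids in fresh feed = dissolved solids in product, i.e. 2080×0.225 = (1−0.559)·R·0.553.
R = 468/(0.553×0.441) = 1919 tonne/day.
Recycle U = 0.559×1919 = 1072.7 tonne/day.
Combined feed H = 2080 + 1072.7 = 3152.7 tonne/day.
Overhead C = H − R = 3152.7 − 1919 = 1233.7 tonne/day.

1234 tonne/day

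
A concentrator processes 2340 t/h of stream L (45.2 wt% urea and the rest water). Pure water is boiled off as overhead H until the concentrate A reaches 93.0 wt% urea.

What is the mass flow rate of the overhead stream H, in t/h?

urea is conserved: 2340×0.452 = 1057.7 t/h all reports to the concentrate.
Concentrate = 1057.7/(target fraction) = 1137.3 t/h.
Overhead = 2340 − 1137.3 = 1202.7 t/h.

1203 t/h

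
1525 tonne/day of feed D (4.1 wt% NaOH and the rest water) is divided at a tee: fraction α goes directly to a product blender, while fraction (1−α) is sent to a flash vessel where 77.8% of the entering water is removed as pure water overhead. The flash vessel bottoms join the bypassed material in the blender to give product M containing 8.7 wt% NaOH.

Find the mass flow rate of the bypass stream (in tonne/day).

All 1525×0.041 = 62.525 tonne/day of NaOH reaches M, so M = 62.525/0.087 = 718.68 tonne/day and vapour = 806.32 tonne/day.
The evaporator receives (1−α)·1525 of feed at 0.959 water and removes 0.778 of that water:
0.778×0.959×(1−α)×1525 = 806.32
(1−α) = 806.32/1137.8 = 0.7087;  α = 0.2913.
Bypass flow = 0.2913×1525 = 444.29 tonne/day.

444.3 tonne/day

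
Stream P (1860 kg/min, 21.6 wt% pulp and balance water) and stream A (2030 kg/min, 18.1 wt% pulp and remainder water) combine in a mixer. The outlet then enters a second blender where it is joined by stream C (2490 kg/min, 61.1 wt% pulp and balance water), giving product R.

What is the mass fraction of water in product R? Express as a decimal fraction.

Overall, product flow = 6380 kg/min.
water in = 1860×0.784 + 2030×0.819 + 2490×0.389 = 4089.4 kg/min.
water fraction in R = 0.641.

0.641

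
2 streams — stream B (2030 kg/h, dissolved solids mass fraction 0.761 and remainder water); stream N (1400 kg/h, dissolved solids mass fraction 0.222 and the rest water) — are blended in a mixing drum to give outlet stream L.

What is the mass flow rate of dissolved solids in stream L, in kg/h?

dissolved solids out = dissolved solids in = 2030×0.761 + 1400×0.222 = 1855.6 kg/h.

1856 kg/h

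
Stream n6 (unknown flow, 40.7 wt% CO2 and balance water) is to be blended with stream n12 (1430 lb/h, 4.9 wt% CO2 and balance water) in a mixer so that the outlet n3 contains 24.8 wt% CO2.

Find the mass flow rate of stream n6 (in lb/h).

1790 lb/h

Let n6 be the unknown flow. Total out = 1430 + n6.
CO2 balance: 70.07 + 0.407·n6 = 0.248·(1430 + n6)
(0.407 − 0.248)·n6 = 0.248×1430 − 70.07 = 284.57
n6 = 284.57 / 0.159 = 1789.7 lb/h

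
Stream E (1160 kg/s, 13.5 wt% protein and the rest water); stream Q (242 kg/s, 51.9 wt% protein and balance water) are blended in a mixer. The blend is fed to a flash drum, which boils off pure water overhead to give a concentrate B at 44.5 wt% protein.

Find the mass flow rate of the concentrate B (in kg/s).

protein entering = 1160×0.135 + 242×0.519 = 282.2 kg/s.
All protein reports to B, so B = 282.2/0.445 = 634.15 kg/s.

634.2 kg/s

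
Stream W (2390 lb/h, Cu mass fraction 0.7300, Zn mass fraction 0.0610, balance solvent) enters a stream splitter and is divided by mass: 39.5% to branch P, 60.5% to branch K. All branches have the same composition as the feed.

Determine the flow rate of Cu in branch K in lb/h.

Branch K total = 0.605×2390 = 1446 lb/h.
Cu in K = 0.730×1446 = 1055.5 lb/h.

1056 lb/h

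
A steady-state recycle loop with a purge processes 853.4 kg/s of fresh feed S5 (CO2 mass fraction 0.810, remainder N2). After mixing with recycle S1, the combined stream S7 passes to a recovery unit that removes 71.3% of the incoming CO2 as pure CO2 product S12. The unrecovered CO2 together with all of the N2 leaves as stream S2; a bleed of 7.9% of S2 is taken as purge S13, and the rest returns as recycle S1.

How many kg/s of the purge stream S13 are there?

N2 enters only via S5 and leaves only via the purge: 853.4×0.190 = 0.079×(N2 in S2), and the recovery unit passes all N2, so N2 in S7 = N2 in S2 = 2052.5 kg/s.
CO2 in S7: m_A = 853.4×0.810 + (1−0.079)·(1−0.713)·m_A, so m_A = 691.25/0.7357 = 939.62 kg/s.
S2 = (1−0.713)×939.62 + 2052.5 = 2322.2 kg/s.
Purge S13 = 0.079×2322.2 = 183.45 kg/s.

183.5 kg/s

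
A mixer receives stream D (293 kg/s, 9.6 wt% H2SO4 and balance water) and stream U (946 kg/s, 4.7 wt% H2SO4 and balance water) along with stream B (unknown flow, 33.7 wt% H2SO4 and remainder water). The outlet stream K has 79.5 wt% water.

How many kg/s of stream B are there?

1374 kg/s

Let B be the unknown flow. Total out = 1239 + B.
water balance: 1166.4 + 0.663·B = 0.795·(1239 + B)
(0.663 − 0.795)·B = 0.795×1239 − 1166.4 = -181.41
B = -181.41 / -0.132 = 1374.3 kg/s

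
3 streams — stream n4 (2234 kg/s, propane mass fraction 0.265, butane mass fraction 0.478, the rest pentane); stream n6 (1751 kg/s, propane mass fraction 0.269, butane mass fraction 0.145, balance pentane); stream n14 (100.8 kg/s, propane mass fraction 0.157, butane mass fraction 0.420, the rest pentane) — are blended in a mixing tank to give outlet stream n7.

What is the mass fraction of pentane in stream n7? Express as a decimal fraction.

0.402

Total flow out = 2234 + 1751 + 100.8 = 4085.8 kg/s.
pentane in = 2234×0.257 + 1751×0.586 + 100.8×0.423 = 1642.9 kg/s.
pentane mass fraction in n7 = 1642.9/4085.8 = 0.402.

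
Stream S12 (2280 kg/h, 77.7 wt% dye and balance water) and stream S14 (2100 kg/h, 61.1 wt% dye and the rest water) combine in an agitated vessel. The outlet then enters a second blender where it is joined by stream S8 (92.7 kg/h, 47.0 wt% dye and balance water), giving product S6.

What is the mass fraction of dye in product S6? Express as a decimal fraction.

0.6927

Overall, product flow = 4472.7 kg/h.
dye in = 2280×0.777 + 2100×0.611 + 92.7×0.470 = 3098.2 kg/h.
dye fraction in S6 = 0.6927.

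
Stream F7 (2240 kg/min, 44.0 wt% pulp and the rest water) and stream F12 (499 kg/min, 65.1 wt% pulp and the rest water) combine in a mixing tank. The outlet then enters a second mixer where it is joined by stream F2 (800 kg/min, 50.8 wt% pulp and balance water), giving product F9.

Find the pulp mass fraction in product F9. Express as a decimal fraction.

0.485

Overall, product flow = 3539 kg/min.
pulp in = 2240×0.440 + 499×0.651 + 800×0.508 = 1716.8 kg/min.
pulp fraction in F9 = 0.485.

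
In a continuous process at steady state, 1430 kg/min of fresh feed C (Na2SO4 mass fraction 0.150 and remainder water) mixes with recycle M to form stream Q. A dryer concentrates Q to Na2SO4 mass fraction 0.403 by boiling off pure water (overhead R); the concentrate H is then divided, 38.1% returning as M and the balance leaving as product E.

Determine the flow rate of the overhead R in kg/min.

Overall Na2SO4 balance (none leaves overhead): Na2SO4 in fresh feed = Na2SO4 in product, i.e. 1430×0.150 = (1−0.381)·H·0.403.
H = 214.5/(0.403×0.619) = 859.87 kg/min.
Recycle M = 0.381×859.87 = 327.61 kg/min.
Combined feed Q = 1430 + 327.61 = 1757.6 kg/min.
Overhead R = Q − H = 1757.6 − 859.87 = 897.74 kg/min.

897.7 kg/min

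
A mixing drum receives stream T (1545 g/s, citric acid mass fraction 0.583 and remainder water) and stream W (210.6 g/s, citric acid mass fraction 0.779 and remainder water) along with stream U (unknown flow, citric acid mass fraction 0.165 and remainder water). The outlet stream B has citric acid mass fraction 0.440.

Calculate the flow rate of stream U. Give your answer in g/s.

1063 g/s

Let U be the unknown flow. Total out = 1755.6 + U.
citric acid balance: 1064.8 + 0.165·U = 0.440·(1755.6 + U)
(0.165 − 0.440)·U = 0.440×1755.6 − 1064.8 = -292.33
U = -292.33 / -0.275 = 1063 g/s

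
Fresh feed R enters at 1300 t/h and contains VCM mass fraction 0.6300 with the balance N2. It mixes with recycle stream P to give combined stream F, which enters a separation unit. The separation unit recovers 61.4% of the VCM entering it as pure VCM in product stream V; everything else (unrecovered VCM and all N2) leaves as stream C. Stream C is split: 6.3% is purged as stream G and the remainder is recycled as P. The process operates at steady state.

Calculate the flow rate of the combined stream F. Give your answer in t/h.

8918 t/h

N2 enters only via R and leaves only via the purge: 1300×0.370 = 0.063×(N2 in C), and the separation unit passes all N2, so N2 in F = N2 in C = 7634.9 t/h.
VCM in F: m_A = 1300×0.630 + (1−0.063)·(1−0.614)·m_A, so m_A = 819/0.6383 = 1283.1 t/h.
F = 1283.1 + 7634.9 = 8918 t/h.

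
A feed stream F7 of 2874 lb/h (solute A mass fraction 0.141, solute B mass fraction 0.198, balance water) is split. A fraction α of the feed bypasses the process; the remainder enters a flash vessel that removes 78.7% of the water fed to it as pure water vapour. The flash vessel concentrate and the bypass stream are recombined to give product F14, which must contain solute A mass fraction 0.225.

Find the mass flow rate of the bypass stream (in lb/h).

811.4 lb/h

All 2874×0.141 = 405.23 lb/h of solute A reaches F14, so F14 = 405.23/0.225 = 1801 lb/h and vapour = 1073 lb/h.
The evaporator receives (1−α)·2874 of feed at 0.661 water and removes 0.787 of that water:
0.787×0.661×(1−α)×2874 = 1073
(1−α) = 1073/1495.1 = 0.7177;  α = 0.2823.
Bypass flow = 0.2823×2874 = 811.44 lb/h.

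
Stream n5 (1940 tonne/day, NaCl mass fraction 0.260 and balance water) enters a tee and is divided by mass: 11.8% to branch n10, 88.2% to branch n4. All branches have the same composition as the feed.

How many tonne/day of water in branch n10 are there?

169.4 tonne/day

Branch n10 total = 0.118×1940 = 228.92 tonne/day.
water in n10 = 0.740×228.92 = 169.4 tonne/day.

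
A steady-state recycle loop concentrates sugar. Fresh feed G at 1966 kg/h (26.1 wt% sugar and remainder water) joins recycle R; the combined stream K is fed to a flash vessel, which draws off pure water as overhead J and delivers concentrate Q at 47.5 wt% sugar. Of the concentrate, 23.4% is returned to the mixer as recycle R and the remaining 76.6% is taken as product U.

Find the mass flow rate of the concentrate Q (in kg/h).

1410 kg/h

Overall sugar balance (none leaves overhead): sugar in fresh feed = sugar in product, i.e. 1966×0.261 = (1−0.234)·Q·0.475.
Q = 513.13/(0.475×0.766) = 1410.3 kg/h.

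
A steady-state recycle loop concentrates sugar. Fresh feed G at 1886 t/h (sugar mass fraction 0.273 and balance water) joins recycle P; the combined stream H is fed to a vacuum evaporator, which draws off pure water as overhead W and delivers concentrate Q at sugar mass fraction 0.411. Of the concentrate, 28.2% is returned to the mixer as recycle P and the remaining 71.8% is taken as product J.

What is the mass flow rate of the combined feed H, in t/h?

2378 t/h

Overall sugar balance (none leaves overhead): sugar in fresh feed = sugar in product, i.e. 1886×0.273 = (1−0.282)·Q·0.411.
Q = 514.88/(0.411×0.718) = 1744.8 t/h.
Recycle P = 0.282×1744.8 = 492.03 t/h.
Combined feed H = 1886 + 492.03 = 2378 t/h.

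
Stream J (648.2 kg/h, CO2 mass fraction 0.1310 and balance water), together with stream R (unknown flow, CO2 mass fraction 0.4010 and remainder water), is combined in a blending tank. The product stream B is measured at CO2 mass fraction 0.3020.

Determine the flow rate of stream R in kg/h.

Let R be the unknown flow. Total out = 648.2 + R.
CO2 balance: 84.914 + 0.401·R = 0.302·(648.2 + R)
(0.401 − 0.302)·R = 0.302×648.2 − 84.914 = 110.84
R = 110.84 / 0.099 = 1119.6 kg/h

1120 kg/h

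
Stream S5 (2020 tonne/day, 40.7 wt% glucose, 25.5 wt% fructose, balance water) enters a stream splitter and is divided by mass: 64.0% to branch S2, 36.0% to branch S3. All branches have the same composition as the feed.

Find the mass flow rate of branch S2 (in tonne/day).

1293 tonne/day

Branch S2 flow = 0.640×2020 = 1292.8 tonne/day.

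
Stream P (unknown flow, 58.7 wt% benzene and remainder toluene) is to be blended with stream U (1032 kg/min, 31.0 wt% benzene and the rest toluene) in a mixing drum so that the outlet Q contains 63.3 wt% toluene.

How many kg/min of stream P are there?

Let P be the unknown flow. Total out = 1032 + P.
toluene balance: 712.08 + 0.413·P = 0.633·(1032 + P)
(0.413 − 0.633)·P = 0.633×1032 − 712.08 = -58.824
P = -58.824 / -0.220 = 267.38 kg/min

267.4 kg/min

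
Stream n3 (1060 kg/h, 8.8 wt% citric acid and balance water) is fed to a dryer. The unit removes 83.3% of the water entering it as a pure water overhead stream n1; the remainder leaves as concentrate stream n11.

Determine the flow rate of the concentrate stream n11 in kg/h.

water entering = 1060×0.912 = 966.72 kg/h; overhead removed = 0.833×966.72 = 805.28 kg/h.
Concentrate = 1060 − 805.28 = 254.72 kg/h.

254.7 kg/h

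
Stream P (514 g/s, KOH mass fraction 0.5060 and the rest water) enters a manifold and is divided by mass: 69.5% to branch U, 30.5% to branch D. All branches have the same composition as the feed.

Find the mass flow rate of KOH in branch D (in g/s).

Branch D total = 0.305×514 = 156.77 g/s.
KOH in D = 0.506×156.77 = 79.326 g/s.

79.33 g/s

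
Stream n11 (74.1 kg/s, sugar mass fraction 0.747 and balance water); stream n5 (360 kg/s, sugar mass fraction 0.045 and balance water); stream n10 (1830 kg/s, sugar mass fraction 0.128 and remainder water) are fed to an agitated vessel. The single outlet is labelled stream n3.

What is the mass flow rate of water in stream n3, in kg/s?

1958 kg/s

water out = water in = 74.1×0.253 + 360×0.955 + 1830×0.872 = 1958.3 kg/s.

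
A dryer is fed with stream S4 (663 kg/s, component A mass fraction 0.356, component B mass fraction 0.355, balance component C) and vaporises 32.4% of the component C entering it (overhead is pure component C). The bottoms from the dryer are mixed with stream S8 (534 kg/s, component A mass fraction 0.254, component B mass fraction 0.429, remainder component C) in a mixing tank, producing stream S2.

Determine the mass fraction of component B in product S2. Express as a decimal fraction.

0.409

Vapour removed = 0.324×0.289×663 = 62.081 kg/s; concentrate = 600.92 kg/s.
component B reaching the mixer = 235.36 (from concentrate) + 534×0.429 = 464.45 kg/s.
Product flow = 600.92 + 534 = 1134.9 kg/s; component B fraction = 0.409.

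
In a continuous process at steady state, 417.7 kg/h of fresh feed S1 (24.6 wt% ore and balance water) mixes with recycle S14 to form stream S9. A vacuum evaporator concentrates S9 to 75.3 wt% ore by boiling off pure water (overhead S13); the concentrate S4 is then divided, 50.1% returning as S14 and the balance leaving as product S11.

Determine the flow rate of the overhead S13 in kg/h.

Overall ore balance (none leaves overhead): ore in fresh feed = ore in product, i.e. 417.7×0.246 = (1−0.501)·S4·0.753.
S4 = 102.75/(0.753×0.499) = 273.47 kg/h.
Recycle S14 = 0.501×273.47 = 137.01 kg/h.
Combined feed S9 = 417.7 + 137.01 = 554.71 kg/h.
Overhead S13 = S9 − S4 = 554.71 − 273.47 = 281.24 kg/h.

281.2 kg/h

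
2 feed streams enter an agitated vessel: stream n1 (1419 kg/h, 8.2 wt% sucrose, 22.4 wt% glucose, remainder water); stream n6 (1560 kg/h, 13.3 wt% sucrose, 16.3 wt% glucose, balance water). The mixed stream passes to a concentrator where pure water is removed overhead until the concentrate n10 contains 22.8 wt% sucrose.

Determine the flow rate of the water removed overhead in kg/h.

sucrose entering = 1419×0.082 + 1560×0.133 = 323.84 kg/h.
All sucrose reports to n10, so n10 = 323.84/0.228 = 1420.3 kg/h.
Total feed = 2979 kg/h; overhead = 2979 − 1420.3 = 1558.7 kg/h.

1559 kg/h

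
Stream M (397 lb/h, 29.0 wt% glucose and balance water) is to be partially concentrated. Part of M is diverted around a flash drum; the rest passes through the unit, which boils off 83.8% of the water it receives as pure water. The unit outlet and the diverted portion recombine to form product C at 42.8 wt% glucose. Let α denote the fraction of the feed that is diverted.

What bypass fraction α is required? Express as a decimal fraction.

All 397×0.290 = 115.13 lb/h of glucose reaches C, so C = 115.13/0.428 = 269 lb/h and vapour = 128 lb/h.
The evaporator receives (1−α)·397 of feed at 0.710 water and removes 0.838 of that water:
0.838×0.710×(1−α)×397 = 128
(1−α) = 128/236.21 = 0.5419;  α = 0.4581.

0.458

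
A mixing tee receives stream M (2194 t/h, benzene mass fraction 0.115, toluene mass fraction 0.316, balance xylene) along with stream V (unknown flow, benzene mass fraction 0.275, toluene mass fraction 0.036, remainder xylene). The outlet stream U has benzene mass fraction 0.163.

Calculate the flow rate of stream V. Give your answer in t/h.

940.3 t/h

Let V be the unknown flow. Total out = 2194 + V.
benzene balance: 252.31 + 0.275·V = 0.163·(2194 + V)
(0.275 − 0.163)·V = 0.163×2194 − 252.31 = 105.31
V = 105.31 / 0.112 = 940.29 t/h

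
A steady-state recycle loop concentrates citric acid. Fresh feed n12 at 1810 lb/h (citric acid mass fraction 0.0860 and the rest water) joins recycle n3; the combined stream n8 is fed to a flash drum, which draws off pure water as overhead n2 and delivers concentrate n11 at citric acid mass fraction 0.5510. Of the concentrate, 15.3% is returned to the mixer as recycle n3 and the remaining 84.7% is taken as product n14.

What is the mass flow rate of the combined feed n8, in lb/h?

1861 lb/h

Overall citric acid balance (none leaves overhead): citric acid in fresh feed = citric acid in product, i.e. 1810×0.086 = (1−0.153)·n11·0.551.
n11 = 155.66/(0.551×0.847) = 333.54 lb/h.
Recycle n3 = 0.153×333.54 = 51.031 lb/h.
Combined feed n8 = 1810 + 51.031 = 1861 lb/h.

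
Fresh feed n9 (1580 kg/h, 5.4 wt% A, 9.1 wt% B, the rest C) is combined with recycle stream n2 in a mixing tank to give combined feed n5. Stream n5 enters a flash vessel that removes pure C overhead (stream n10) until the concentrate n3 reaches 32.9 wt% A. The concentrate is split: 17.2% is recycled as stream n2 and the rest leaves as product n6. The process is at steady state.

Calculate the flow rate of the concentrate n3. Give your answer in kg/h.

313.2 kg/h

Overall A balance (none leaves overhead): A in fresh feed = A in product, i.e. 1580×0.054 = (1−0.172)·n3·0.329.
n3 = 85.32/(0.329×0.828) = 313.2 kg/h.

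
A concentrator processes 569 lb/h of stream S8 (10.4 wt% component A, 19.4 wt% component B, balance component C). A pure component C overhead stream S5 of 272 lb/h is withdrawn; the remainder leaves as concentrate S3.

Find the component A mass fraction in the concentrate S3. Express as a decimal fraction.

component A is not removed: 569×0.104 = 59.176 lb/h of component A enters S3.
Concentrate = 569 − 272 = 297 lb/h.
Mass fraction = 59.176/297 = 0.199.

0.199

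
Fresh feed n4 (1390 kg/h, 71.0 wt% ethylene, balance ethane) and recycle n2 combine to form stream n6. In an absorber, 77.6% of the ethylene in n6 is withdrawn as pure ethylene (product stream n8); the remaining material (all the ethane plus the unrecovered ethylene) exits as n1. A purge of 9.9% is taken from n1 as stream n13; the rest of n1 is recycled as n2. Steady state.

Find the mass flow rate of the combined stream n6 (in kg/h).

5308 kg/h

ethane enters only via n4 and leaves only via the purge: 1390×0.290 = 0.099×(ethane in n1), and the absorber passes all ethane, so ethane in n6 = ethane in n1 = 4071.7 kg/h.
ethylene in n6: m_A = 1390×0.710 + (1−0.099)·(1−0.776)·m_A, so m_A = 986.9/0.7982 = 1236.4 kg/h.
n6 = 1236.4 + 4071.7 = 5308.2 kg/h.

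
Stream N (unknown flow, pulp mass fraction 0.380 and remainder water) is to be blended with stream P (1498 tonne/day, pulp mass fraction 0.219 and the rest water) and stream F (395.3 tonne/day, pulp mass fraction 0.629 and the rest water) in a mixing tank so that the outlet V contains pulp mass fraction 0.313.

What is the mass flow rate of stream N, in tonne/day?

237.3 tonne/day

Let N be the unknown flow. Total out = 1893.3 + N.
pulp balance: 576.71 + 0.380·N = 0.313·(1893.3 + N)
(0.380 − 0.313)·N = 0.313×1893.3 − 576.71 = 15.897
N = 15.897 / 0.067 = 237.27 tonne/day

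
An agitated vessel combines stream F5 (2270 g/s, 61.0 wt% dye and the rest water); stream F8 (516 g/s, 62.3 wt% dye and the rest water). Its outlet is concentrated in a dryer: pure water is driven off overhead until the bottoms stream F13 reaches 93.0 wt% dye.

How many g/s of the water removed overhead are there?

dye entering = 2270×0.610 + 516×0.623 = 1706.2 g/s.
All dye reports to F13, so F13 = 1706.2/0.930 = 1834.6 g/s.
Total feed = 2786 g/s; overhead = 2786 − 1834.6 = 951.41 g/s.

951.4 g/s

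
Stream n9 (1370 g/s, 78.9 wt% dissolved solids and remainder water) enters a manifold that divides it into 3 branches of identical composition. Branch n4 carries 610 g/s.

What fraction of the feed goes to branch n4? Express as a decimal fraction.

0.445

Fraction to n4 = 610/1370 = 0.4453.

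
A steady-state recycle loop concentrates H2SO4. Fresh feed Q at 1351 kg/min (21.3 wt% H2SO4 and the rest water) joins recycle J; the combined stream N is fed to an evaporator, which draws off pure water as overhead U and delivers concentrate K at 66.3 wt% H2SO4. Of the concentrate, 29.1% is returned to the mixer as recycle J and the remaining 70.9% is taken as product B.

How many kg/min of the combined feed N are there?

Overall H2SO4 balance (none leaves overhead): H2SO4 in fresh feed = H2SO4 in product, i.e. 1351×0.213 = (1−0.291)·K·0.663.
K = 287.76/(0.663×0.709) = 612.17 kg/min.
Recycle J = 0.291×612.17 = 178.14 kg/min.
Combined feed N = 1351 + 178.14 = 1529.1 kg/min.

1529 kg/min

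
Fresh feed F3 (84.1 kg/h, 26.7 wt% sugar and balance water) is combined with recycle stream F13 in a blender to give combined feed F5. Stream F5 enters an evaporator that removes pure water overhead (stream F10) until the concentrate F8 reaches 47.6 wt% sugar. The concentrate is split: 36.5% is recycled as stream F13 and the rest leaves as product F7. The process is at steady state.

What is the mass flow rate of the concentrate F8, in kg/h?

74.29 kg/h

Overall sugar balance (none leaves overhead): sugar in fresh feed = sugar in product, i.e. 84.1×0.267 = (1−0.365)·F8·0.476.
F8 = 22.455/(0.476×0.635) = 74.289 kg/h.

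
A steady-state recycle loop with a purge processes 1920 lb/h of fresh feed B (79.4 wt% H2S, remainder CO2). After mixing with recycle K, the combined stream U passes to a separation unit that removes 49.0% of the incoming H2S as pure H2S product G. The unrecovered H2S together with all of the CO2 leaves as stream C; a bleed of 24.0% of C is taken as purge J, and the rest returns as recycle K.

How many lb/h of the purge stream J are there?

700.2 lb/h

CO2 enters only via B and leaves only via the purge: 1920×0.206 = 0.240×(CO2 in C), and the separation unit passes all CO2, so CO2 in U = CO2 in C = 1648 lb/h.
H2S in U: m_A = 1920×0.794 + (1−0.240)·(1−0.490)·m_A, so m_A = 1524.5/0.6124 = 2489.4 lb/h.
C = (1−0.490)×2489.4 + 1648 = 2917.6 lb/h.
Purge J = 0.240×2917.6 = 700.22 lb/h.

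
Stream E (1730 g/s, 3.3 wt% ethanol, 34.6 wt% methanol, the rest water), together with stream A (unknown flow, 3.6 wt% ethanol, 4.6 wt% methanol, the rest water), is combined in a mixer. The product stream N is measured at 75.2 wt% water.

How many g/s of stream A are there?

1365 g/s

Let A be the unknown flow. Total out = 1730 + A.
water balance: 1074.3 + 0.918·A = 0.752·(1730 + A)
(0.918 − 0.752)·A = 0.752×1730 − 1074.3 = 226.63
A = 226.63 / 0.166 = 1365.2 g/s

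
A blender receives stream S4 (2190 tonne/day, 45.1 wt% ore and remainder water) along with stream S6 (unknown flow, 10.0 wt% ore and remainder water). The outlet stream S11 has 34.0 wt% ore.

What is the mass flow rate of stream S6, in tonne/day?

Let S6 be the unknown flow. Total out = 2190 + S6.
ore balance: 987.69 + 0.100·S6 = 0.340·(2190 + S6)
(0.100 − 0.340)·S6 = 0.340×2190 − 987.69 = -243.09
S6 = -243.09 / -0.240 = 1012.9 tonne/day

1013 tonne/day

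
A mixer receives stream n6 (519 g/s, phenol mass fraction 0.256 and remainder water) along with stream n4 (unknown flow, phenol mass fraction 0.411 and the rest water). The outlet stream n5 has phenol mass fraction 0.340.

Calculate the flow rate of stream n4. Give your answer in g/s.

Let n4 be the unknown flow. Total out = 519 + n4.
phenol balance: 132.86 + 0.411·n4 = 0.340·(519 + n4)
(0.411 − 0.340)·n4 = 0.340×519 − 132.86 = 43.596
n4 = 43.596 / 0.071 = 614.03 g/s

614 g/s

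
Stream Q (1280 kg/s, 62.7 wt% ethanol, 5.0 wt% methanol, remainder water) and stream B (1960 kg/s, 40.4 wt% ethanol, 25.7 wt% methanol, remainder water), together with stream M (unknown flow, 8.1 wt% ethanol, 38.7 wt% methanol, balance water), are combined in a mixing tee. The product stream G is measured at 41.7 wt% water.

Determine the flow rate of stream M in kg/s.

Let M be the unknown flow. Total out = 3240 + M.
water balance: 1077.9 + 0.532·M = 0.417·(3240 + M)
(0.532 − 0.417)·M = 0.417×3240 − 1077.9 = 273.2
M = 273.2 / 0.115 = 2375.7 kg/s

2376 kg/s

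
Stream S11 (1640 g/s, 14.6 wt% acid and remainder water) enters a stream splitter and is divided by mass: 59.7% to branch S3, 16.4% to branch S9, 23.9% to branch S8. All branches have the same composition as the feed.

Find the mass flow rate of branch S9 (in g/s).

269 g/s

Branch S9 flow = 0.164×1640 = 268.96 g/s.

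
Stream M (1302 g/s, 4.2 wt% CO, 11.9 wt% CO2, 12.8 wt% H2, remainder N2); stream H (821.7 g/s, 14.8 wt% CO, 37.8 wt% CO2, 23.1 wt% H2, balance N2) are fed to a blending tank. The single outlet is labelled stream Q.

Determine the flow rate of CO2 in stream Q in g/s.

CO2 out = CO2 in = 1302×0.119 + 821.7×0.378 = 465.54 g/s.

465.5 g/s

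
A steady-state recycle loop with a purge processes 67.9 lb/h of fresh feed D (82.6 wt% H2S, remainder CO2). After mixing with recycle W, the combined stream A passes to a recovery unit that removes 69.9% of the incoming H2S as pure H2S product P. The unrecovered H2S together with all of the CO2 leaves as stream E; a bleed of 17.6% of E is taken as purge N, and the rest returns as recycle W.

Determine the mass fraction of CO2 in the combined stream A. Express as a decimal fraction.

CO2 enters only via D and leaves only via the purge: 67.9×0.174 = 0.176×(CO2 in E), and the recovery unit passes all CO2, so CO2 in A = CO2 in E = 67.128 lb/h.
H2S in A: m_A = 67.9×0.826 + (1−0.176)·(1−0.699)·m_A, so m_A = 56.085/0.7520 = 74.584 lb/h.
A = 74.584 + 67.128 = 141.71 lb/h.
CO2 fraction in A = 67.128/141.71 = 0.474.

0.474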